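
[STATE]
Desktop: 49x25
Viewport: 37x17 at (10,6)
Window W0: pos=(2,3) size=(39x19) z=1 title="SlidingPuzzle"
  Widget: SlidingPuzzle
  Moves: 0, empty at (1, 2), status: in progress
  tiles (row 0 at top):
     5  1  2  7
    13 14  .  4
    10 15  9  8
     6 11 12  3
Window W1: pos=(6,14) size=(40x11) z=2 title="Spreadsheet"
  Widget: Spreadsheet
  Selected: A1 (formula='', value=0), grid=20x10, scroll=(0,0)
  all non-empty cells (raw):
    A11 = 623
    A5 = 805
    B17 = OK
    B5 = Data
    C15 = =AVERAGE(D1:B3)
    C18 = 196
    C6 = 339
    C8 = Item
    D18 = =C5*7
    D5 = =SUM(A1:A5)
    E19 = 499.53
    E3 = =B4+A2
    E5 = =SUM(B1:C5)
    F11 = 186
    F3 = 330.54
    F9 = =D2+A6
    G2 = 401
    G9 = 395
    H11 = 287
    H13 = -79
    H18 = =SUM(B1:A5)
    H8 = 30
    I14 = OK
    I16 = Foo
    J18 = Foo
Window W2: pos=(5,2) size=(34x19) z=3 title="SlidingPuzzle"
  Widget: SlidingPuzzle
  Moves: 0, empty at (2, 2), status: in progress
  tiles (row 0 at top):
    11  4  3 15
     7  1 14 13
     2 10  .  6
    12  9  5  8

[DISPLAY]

 │  4 │  3 │ 15 │           ┃ ┃      
─┼────┼────┼────┤           ┃ ┃      
 │  1 │ 14 │ 13 │           ┃ ┃      
─┼────┼────┼────┤           ┃ ┃      
 │ 10 │    │  6 │           ┃ ┃      
─┼────┼────┼────┤           ┃ ┃      
 │  9 │  5 │  8 │           ┃ ┃      
─┴────┴────┴────┘           ┃ ┃      
s: 0                        ┃━━━━━━┓ 
                            ┃      ┃ 
                            ┃──────┨ 
                            ┃      ┃ 
                            ┃      ┃ 
                            ┃------┃ 
━━━━━━━━━━━━━━━━━━━━━━━━━━━━┛   0  ┃ 
        0       0       0       0  ┃ 
        0       0       0       0  ┃ 


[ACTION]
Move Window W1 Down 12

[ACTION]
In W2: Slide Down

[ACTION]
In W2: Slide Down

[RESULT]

 │  4 │    │ 15 │           ┃ ┃      
─┼────┼────┼────┤           ┃ ┃      
 │  1 │  3 │ 13 │           ┃ ┃      
─┼────┼────┼────┤           ┃ ┃      
 │ 10 │ 14 │  6 │           ┃ ┃      
─┼────┼────┼────┤           ┃ ┃      
 │  9 │  5 │  8 │           ┃ ┃      
─┴────┴────┴────┘           ┃ ┃      
s: 2                        ┃━━━━━━┓ 
                            ┃      ┃ 
                            ┃──────┨ 
                            ┃      ┃ 
                            ┃      ┃ 
                            ┃------┃ 
━━━━━━━━━━━━━━━━━━━━━━━━━━━━┛   0  ┃ 
        0       0       0       0  ┃ 
        0       0       0       0  ┃ 


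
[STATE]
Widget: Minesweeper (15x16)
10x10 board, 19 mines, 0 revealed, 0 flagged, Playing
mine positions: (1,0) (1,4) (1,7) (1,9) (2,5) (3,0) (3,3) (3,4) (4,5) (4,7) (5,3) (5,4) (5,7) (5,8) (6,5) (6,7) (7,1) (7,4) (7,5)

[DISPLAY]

■■■■■■■■■■     
■■■■■■■■■■     
■■■■■■■■■■     
■■■■■■■■■■     
■■■■■■■■■■     
■■■■■■■■■■     
■■■■■■■■■■     
■■■■■■■■■■     
■■■■■■■■■■     
■■■■■■■■■■     
               
               
               
               
               
               


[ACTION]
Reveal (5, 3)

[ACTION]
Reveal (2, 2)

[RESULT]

■■■■■■■■■■     
✹■■■✹■■✹■✹     
■■■■■✹■■■■     
✹■■✹✹■■■■■     
■■■■■✹■✹■■     
■■■✹✹■■✹✹■     
■■■■■✹■✹■■     
■✹■■✹✹■■■■     
■■■■■■■■■■     
■■■■■■■■■■     
               
               
               
               
               
               


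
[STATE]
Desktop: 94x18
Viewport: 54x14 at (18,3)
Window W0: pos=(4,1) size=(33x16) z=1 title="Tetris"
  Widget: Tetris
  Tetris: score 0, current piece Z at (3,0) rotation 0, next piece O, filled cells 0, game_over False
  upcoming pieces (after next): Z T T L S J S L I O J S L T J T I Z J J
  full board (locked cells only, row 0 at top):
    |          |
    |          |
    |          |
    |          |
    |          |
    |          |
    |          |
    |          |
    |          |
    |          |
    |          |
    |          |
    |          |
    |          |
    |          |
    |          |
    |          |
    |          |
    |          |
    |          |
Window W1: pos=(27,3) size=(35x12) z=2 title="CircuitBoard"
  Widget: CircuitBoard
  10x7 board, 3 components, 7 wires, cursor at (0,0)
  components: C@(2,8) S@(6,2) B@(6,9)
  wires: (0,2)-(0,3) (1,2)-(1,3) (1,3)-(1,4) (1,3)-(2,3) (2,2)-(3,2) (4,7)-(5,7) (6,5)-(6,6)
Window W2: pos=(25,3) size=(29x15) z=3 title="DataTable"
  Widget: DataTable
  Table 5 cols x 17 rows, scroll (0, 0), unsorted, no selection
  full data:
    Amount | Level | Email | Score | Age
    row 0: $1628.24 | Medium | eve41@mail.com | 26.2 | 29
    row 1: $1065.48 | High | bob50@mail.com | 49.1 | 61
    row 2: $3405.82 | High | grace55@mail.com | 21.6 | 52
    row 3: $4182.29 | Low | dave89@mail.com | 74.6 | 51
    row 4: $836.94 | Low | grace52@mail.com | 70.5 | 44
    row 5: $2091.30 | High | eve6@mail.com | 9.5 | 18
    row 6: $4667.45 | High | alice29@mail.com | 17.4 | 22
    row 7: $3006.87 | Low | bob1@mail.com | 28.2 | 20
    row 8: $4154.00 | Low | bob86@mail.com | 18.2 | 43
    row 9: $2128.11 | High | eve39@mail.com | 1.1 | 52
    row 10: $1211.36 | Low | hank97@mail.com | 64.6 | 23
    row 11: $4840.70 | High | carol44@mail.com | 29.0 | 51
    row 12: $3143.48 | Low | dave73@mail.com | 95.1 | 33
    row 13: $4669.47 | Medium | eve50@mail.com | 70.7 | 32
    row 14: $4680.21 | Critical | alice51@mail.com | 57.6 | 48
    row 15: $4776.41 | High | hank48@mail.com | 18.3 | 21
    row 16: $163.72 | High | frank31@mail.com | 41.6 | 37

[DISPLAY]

───────┏━━━━━━━━━━━━━━━━━━━━━━━━━━━┓━━━━━━━┓          
xt:    ┃ DataTable                 ┃       ┃          
       ┠───────────────────────────┨───────┨          
       ┃Amount  │Level   │Email    ┃       ┃          
       ┃────────┼────────┼─────────┃       ┃          
       ┃$1628.24│Medium  │eve41@mai┃       ┃          
       ┃$1065.48│High    │bob50@mai┃       ┃          
ore:   ┃$3405.82│High    │grace55@m┃       ┃          
       ┃$4182.29│Low     │dave89@ma┃       ┃          
       ┃$836.94 │Low     │grace52@m┃       ┃          
       ┃$2091.30│High    │eve6@mail┃       ┃          
       ┃$4667.45│High    │alice29@m┃━━━━━━━┛          
       ┃$3006.87│Low     │bob1@mail┃                  
━━━━━━━┃$4154.00│Low     │bob86@mai┃                  


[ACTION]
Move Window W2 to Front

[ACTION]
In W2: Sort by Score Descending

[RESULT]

───────┏━━━━━━━━━━━━━━━━━━━━━━━━━━━┓━━━━━━━┓          
xt:    ┃ DataTable                 ┃       ┃          
       ┠───────────────────────────┨───────┨          
       ┃Amount  │Level   │Email    ┃       ┃          
       ┃────────┼────────┼─────────┃       ┃          
       ┃$3143.48│Low     │dave73@ma┃       ┃          
       ┃$4182.29│Low     │dave89@ma┃       ┃          
ore:   ┃$4669.47│Medium  │eve50@mai┃       ┃          
       ┃$836.94 │Low     │grace52@m┃       ┃          
       ┃$1211.36│Low     │hank97@ma┃       ┃          
       ┃$4680.21│Critical│alice51@m┃       ┃          
       ┃$1065.48│High    │bob50@mai┃━━━━━━━┛          
       ┃$163.72 │High    │frank31@m┃                  
━━━━━━━┃$4840.70│High    │carol44@m┃                  


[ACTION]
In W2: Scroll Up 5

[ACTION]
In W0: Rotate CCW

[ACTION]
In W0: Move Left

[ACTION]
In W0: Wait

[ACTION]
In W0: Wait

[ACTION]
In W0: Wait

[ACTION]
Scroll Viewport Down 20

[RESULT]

xt:    ┃ DataTable                 ┃       ┃          
       ┠───────────────────────────┨───────┨          
       ┃Amount  │Level   │Email    ┃       ┃          
       ┃────────┼────────┼─────────┃       ┃          
       ┃$3143.48│Low     │dave73@ma┃       ┃          
       ┃$4182.29│Low     │dave89@ma┃       ┃          
ore:   ┃$4669.47│Medium  │eve50@mai┃       ┃          
       ┃$836.94 │Low     │grace52@m┃       ┃          
       ┃$1211.36│Low     │hank97@ma┃       ┃          
       ┃$4680.21│Critical│alice51@m┃       ┃          
       ┃$1065.48│High    │bob50@mai┃━━━━━━━┛          
       ┃$163.72 │High    │frank31@m┃                  
━━━━━━━┃$4840.70│High    │carol44@m┃                  
       ┗━━━━━━━━━━━━━━━━━━━━━━━━━━━┛                  


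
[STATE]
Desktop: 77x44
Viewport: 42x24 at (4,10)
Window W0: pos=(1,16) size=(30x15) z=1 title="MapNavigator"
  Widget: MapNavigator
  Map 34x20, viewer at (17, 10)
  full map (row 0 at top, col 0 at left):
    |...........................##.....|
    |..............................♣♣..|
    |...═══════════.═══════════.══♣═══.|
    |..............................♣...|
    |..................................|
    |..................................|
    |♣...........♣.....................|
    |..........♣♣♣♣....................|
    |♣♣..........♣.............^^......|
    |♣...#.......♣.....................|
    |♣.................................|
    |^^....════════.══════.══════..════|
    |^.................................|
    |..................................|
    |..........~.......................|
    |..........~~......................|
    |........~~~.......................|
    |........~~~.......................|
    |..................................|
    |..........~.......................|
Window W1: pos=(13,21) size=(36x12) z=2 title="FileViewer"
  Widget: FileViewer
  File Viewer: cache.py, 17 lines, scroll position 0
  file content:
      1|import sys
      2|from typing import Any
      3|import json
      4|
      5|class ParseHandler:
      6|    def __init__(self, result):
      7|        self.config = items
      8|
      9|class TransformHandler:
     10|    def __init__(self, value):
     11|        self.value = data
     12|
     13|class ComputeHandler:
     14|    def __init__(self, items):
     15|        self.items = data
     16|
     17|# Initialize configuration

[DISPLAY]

                                          
                                          
                                          
                                          
                                          
                                          
━━━━━━━━━━━━━━━━━━━━━━━━━━┓               
apNavigator               ┃               
──────────────────────────┨               
..........................┃               
.......♣..................┃               
.....♣♣♣♣┏━━━━━━━━━━━━━━━━━━━━━━━━━━━━━━━━
.......♣.┃ FileViewer                     
.......♣.┠────────────────────────────────
.........┃import sys                      
.════════┃from typing import Any          
.........┃import json                     
.........┃                                
.....~...┃class ParseHandler:             
.....~~..┃    def __init__(self, result): 
━━━━━━━━━┃        self.config = items     
         ┃                                
         ┗━━━━━━━━━━━━━━━━━━━━━━━━━━━━━━━━
                                          


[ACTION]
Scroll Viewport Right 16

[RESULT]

                                          
                                          
                                          
                                          
                                          
                                          
━━━━━━━━━━┓                               
          ┃                               
──────────┨                               
..........┃                               
..........┃                               
━━━━━━━━━━━━━━━━━━━━━━━━━━━━┓             
iewer                       ┃             
────────────────────────────┨             
 sys                       ▲┃             
yping import Any           █┃             
 json                      ░┃             
                           ░┃             
ParseHandler:              ░┃             
f __init__(self, result):  ░┃             
  self.config = items      ░┃             
                           ▼┃             
━━━━━━━━━━━━━━━━━━━━━━━━━━━━┛             
                                          


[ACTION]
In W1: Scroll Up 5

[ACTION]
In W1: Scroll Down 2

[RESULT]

                                          
                                          
                                          
                                          
                                          
                                          
━━━━━━━━━━┓                               
          ┃                               
──────────┨                               
..........┃                               
..........┃                               
━━━━━━━━━━━━━━━━━━━━━━━━━━━━┓             
iewer                       ┃             
────────────────────────────┨             
 json                      ▲┃             
                           ░┃             
ParseHandler:              █┃             
f __init__(self, result):  ░┃             
  self.config = items      ░┃             
                           ░┃             
TransformHandler:          ░┃             
f __init__(self, value):   ▼┃             
━━━━━━━━━━━━━━━━━━━━━━━━━━━━┛             
                                          


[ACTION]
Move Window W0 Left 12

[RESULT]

                                          
                                          
                                          
                                          
                                          
                                          
━━━━━━━━━┓                                
         ┃                                
─────────┨                                
.........┃                                
.........┃                                
━━━━━━━━━━━━━━━━━━━━━━━━━━━━┓             
iewer                       ┃             
────────────────────────────┨             
 json                      ▲┃             
                           ░┃             
ParseHandler:              █┃             
f __init__(self, result):  ░┃             
  self.config = items      ░┃             
                           ░┃             
TransformHandler:          ░┃             
f __init__(self, value):   ▼┃             
━━━━━━━━━━━━━━━━━━━━━━━━━━━━┛             
                                          


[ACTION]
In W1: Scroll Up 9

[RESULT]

                                          
                                          
                                          
                                          
                                          
                                          
━━━━━━━━━┓                                
         ┃                                
─────────┨                                
.........┃                                
.........┃                                
━━━━━━━━━━━━━━━━━━━━━━━━━━━━┓             
iewer                       ┃             
────────────────────────────┨             
 sys                       ▲┃             
yping import Any           █┃             
 json                      ░┃             
                           ░┃             
ParseHandler:              ░┃             
f __init__(self, result):  ░┃             
  self.config = items      ░┃             
                           ▼┃             
━━━━━━━━━━━━━━━━━━━━━━━━━━━━┛             
                                          


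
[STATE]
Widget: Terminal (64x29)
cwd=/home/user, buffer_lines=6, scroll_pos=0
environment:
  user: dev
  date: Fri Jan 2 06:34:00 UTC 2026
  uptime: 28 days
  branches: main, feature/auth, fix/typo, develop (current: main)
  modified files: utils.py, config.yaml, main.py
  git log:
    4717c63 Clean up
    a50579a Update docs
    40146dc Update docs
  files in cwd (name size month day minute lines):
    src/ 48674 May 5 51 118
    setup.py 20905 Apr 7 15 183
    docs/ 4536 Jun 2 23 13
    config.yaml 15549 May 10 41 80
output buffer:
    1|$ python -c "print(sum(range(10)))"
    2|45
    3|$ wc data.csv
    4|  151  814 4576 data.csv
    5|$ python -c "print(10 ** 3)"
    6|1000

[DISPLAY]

$ python -c "print(sum(range(10)))"                             
45                                                              
$ wc data.csv                                                   
  151  814 4576 data.csv                                        
$ python -c "print(10 ** 3)"                                    
1000                                                            
$ █                                                             
                                                                
                                                                
                                                                
                                                                
                                                                
                                                                
                                                                
                                                                
                                                                
                                                                
                                                                
                                                                
                                                                
                                                                
                                                                
                                                                
                                                                
                                                                
                                                                
                                                                
                                                                
                                                                


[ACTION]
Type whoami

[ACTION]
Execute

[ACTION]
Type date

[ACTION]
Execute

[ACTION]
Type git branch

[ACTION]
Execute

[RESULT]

$ python -c "print(sum(range(10)))"                             
45                                                              
$ wc data.csv                                                   
  151  814 4576 data.csv                                        
$ python -c "print(10 ** 3)"                                    
1000                                                            
$ whoami                                                        
dev                                                             
$ date                                                          
Fri Jan 2 06:34:00 UTC 2026                                     
$ git branch                                                    
* main                                                          
  feature/auth                                                  
  fix/typo                                                      
  develop                                                       
$ █                                                             
                                                                
                                                                
                                                                
                                                                
                                                                
                                                                
                                                                
                                                                
                                                                
                                                                
                                                                
                                                                
                                                                


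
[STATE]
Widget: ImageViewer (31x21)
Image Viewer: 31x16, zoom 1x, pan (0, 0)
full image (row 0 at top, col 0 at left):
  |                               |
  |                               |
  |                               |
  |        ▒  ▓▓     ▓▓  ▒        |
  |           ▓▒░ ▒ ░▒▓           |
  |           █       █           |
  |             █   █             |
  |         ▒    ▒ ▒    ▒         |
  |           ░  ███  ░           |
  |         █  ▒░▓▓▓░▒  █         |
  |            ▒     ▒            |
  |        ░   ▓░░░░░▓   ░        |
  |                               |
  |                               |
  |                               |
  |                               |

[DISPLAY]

                               
                               
                               
        ▒  ▓▓     ▓▓  ▒        
           ▓▒░ ▒ ░▒▓           
           █       █           
             █   █             
         ▒    ▒ ▒    ▒         
           ░  ███  ░           
         █  ▒░▓▓▓░▒  █         
            ▒     ▒            
        ░   ▓░░░░░▓   ░        
                               
                               
                               
                               
                               
                               
                               
                               
                               


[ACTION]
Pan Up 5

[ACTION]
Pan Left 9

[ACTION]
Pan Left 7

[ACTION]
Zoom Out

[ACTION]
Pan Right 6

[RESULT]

                               
                               
                               
  ▒  ▓▓     ▓▓  ▒              
     ▓▒░ ▒ ░▒▓                 
     █       █                 
       █   █                   
   ▒    ▒ ▒    ▒               
     ░  ███  ░                 
   █  ▒░▓▓▓░▒  █               
      ▒     ▒                  
  ░   ▓░░░░░▓   ░              
                               
                               
                               
                               
                               
                               
                               
                               
                               


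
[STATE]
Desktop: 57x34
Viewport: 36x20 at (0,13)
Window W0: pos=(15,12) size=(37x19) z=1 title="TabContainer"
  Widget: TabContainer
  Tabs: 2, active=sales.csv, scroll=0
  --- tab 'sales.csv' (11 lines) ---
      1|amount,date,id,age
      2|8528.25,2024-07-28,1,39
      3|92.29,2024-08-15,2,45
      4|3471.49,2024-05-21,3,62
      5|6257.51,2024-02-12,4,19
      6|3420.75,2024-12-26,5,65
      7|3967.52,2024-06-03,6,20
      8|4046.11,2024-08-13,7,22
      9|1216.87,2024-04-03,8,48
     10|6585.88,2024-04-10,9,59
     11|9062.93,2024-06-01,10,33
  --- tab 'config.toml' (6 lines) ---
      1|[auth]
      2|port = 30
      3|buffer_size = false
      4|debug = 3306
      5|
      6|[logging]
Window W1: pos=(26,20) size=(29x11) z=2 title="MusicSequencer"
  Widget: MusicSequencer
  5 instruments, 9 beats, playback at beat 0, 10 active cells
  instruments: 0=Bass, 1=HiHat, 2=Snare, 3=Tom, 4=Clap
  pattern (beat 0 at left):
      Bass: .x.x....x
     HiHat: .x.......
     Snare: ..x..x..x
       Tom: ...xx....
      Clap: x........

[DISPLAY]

               ┃ TabContainer       
               ┠────────────────────
               ┃[sales.csv]│ config.
               ┃────────────────────
               ┃amount,date,id,age  
               ┃8528.25,2024-07-28,1
               ┃92.29,2024-08-15,2,4
               ┃3471.49,20┏━━━━━━━━━
               ┃6257.51,20┃ MusicSeq
               ┃3420.75,20┠─────────
               ┃3967.52,20┃      ▼12
               ┃4046.11,20┃  Bass·█·
               ┃1216.87,20┃ HiHat·█·
               ┃6585.88,20┃ Snare··█
               ┃9062.93,20┃   Tom···
               ┃          ┃  Clap█··
               ┃          ┃         
               ┗━━━━━━━━━━┗━━━━━━━━━
                                    
                                    


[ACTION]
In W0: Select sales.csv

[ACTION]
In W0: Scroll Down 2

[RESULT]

               ┃ TabContainer       
               ┠────────────────────
               ┃[sales.csv]│ config.
               ┃────────────────────
               ┃92.29,2024-08-15,2,4
               ┃3471.49,2024-05-21,3
               ┃6257.51,2024-02-12,4
               ┃3420.75,20┏━━━━━━━━━
               ┃3967.52,20┃ MusicSeq
               ┃4046.11,20┠─────────
               ┃1216.87,20┃      ▼12
               ┃6585.88,20┃  Bass·█·
               ┃9062.93,20┃ HiHat·█·
               ┃          ┃ Snare··█
               ┃          ┃   Tom···
               ┃          ┃  Clap█··
               ┃          ┃         
               ┗━━━━━━━━━━┗━━━━━━━━━
                                    
                                    


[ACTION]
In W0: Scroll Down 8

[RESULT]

               ┃ TabContainer       
               ┠────────────────────
               ┃[sales.csv]│ config.
               ┃────────────────────
               ┃9062.93,2024-06-01,1
               ┃                    
               ┃                    
               ┃          ┏━━━━━━━━━
               ┃          ┃ MusicSeq
               ┃          ┠─────────
               ┃          ┃      ▼12
               ┃          ┃  Bass·█·
               ┃          ┃ HiHat·█·
               ┃          ┃ Snare··█
               ┃          ┃   Tom···
               ┃          ┃  Clap█··
               ┃          ┃         
               ┗━━━━━━━━━━┗━━━━━━━━━
                                    
                                    


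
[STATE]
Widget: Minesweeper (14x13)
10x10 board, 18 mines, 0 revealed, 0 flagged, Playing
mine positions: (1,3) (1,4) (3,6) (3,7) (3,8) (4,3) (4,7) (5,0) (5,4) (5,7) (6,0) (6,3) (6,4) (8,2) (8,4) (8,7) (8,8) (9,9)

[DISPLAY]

■■■■■■■■■■    
■■■■■■■■■■    
■■■■■■■■■■    
■■■■■■■■■■    
■■■■■■■■■■    
■■■■■■■■■■    
■■■■■■■■■■    
■■■■■■■■■■    
■■■■■■■■■■    
■■■■■■■■■■    
              
              
              


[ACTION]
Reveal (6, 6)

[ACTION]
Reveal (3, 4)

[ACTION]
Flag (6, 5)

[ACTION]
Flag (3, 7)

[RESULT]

■■■■■■■■■■    
■■■■■■■■■■    
■■■■■■■■■■    
■■■■1■■⚑■■    
■■■■■■■■■■    
■■■■■■■■■■    
■■■■■⚑1■■■    
■■■■■■■■■■    
■■■■■■■■■■    
■■■■■■■■■■    
              
              
              


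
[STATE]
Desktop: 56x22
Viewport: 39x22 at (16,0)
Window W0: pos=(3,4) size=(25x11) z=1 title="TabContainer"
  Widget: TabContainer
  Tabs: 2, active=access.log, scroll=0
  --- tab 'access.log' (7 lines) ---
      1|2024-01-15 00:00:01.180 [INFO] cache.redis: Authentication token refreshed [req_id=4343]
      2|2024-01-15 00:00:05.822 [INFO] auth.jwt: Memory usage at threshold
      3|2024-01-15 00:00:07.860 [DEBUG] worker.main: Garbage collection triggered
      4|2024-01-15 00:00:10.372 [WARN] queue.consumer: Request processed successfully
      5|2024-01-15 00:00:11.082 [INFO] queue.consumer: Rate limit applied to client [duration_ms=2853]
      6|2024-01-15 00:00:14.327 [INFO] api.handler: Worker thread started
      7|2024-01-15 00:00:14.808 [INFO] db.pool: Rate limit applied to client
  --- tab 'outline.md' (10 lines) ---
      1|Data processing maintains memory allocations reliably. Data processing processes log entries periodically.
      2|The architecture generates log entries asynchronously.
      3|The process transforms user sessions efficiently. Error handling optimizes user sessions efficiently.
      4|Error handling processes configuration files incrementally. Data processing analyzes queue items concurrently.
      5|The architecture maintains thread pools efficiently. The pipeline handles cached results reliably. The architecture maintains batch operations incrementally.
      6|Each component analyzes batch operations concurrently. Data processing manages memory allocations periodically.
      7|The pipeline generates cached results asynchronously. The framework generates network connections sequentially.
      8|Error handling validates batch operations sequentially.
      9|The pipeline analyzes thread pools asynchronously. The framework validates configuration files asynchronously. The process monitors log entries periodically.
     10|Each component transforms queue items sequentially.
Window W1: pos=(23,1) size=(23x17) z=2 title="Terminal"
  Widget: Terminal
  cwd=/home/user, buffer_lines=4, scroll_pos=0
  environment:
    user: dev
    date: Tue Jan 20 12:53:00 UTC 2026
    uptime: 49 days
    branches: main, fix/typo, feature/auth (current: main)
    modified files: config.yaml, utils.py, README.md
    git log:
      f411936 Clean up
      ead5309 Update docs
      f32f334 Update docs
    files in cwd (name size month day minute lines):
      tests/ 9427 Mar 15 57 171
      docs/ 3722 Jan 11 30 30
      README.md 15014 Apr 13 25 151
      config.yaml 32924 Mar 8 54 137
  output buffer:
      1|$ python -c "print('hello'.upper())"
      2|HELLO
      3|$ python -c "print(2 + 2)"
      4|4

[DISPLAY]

                                       
       ┏━━━━━━━━━━━━━━━━━━━━━┓         
       ┃ Terminal            ┃         
       ┠─────────────────────┨         
━━━━━━━┃$ python -c "print('h┃         
r      ┃HELLO                ┃         
───────┃$ python -c "print(2 ┃         
│ outli┃4                    ┃         
───────┃$ █                  ┃         
0:00:01┃                     ┃         
0:00:05┃                     ┃         
0:00:07┃                     ┃         
0:00:10┃                     ┃         
0:00:11┃                     ┃         
━━━━━━━┃                     ┃         
       ┃                     ┃         
       ┃                     ┃         
       ┗━━━━━━━━━━━━━━━━━━━━━┛         
                                       
                                       
                                       
                                       


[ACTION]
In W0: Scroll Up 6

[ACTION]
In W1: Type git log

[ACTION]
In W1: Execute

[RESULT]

                                       
       ┏━━━━━━━━━━━━━━━━━━━━━┓         
       ┃ Terminal            ┃         
       ┠─────────────────────┨         
━━━━━━━┃$ python -c "print('h┃         
r      ┃HELLO                ┃         
───────┃$ python -c "print(2 ┃         
│ outli┃4                    ┃         
───────┃$ git log            ┃         
0:00:01┃f411936 Clean up     ┃         
0:00:05┃ead5309 Update docs  ┃         
0:00:07┃f32f334 Update docs  ┃         
0:00:10┃$ █                  ┃         
0:00:11┃                     ┃         
━━━━━━━┃                     ┃         
       ┃                     ┃         
       ┃                     ┃         
       ┗━━━━━━━━━━━━━━━━━━━━━┛         
                                       
                                       
                                       
                                       


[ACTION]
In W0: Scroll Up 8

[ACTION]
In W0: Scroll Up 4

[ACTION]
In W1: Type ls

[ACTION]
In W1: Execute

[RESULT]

                                       
       ┏━━━━━━━━━━━━━━━━━━━━━┓         
       ┃ Terminal            ┃         
       ┠─────────────────────┨         
━━━━━━━┃$ python -c "print('h┃         
r      ┃HELLO                ┃         
───────┃$ python -c "print(2 ┃         
│ outli┃4                    ┃         
───────┃$ git log            ┃         
0:00:01┃f411936 Clean up     ┃         
0:00:05┃ead5309 Update docs  ┃         
0:00:07┃f32f334 Update docs  ┃         
0:00:10┃$ ls                 ┃         
0:00:11┃tests/  docs/  README┃         
━━━━━━━┃$ █                  ┃         
       ┃                     ┃         
       ┃                     ┃         
       ┗━━━━━━━━━━━━━━━━━━━━━┛         
                                       
                                       
                                       
                                       


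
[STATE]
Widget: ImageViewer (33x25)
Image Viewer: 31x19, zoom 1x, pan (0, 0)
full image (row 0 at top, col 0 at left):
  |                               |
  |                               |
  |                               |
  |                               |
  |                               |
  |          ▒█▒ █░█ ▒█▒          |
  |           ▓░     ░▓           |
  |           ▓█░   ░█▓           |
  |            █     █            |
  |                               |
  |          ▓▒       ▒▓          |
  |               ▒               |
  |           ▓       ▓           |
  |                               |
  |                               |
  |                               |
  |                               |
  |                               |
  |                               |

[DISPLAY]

                                 
                                 
                                 
                                 
                                 
          ▒█▒ █░█ ▒█▒            
           ▓░     ░▓             
           ▓█░   ░█▓             
            █     █              
                                 
          ▓▒       ▒▓            
               ▒                 
           ▓       ▓             
                                 
                                 
                                 
                                 
                                 
                                 
                                 
                                 
                                 
                                 
                                 
                                 


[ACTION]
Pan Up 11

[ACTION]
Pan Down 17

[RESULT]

                                 
                                 
                                 
                                 
                                 
                                 
                                 
                                 
                                 
                                 
                                 
                                 
                                 
                                 
                                 
                                 
                                 
                                 
                                 
                                 
                                 
                                 
                                 
                                 
                                 


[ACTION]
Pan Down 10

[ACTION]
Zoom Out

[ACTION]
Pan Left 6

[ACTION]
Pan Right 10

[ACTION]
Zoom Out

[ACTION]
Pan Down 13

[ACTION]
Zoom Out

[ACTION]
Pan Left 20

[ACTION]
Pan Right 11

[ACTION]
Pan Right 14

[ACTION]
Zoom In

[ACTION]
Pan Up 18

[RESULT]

     ▒▒                          
     ▒▒                          
             ▓▓                  
             ▓▓                  
                                 
                                 
                                 
                                 
                                 
                                 
                                 
                                 
                                 
                                 
                                 
                                 
                                 
                                 
                                 
                                 
                                 
                                 
                                 
                                 
                                 
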